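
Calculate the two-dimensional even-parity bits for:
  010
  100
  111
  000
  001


Row parities: 11101
Column parities: 000

Row P: 11101, Col P: 000, Corner: 0


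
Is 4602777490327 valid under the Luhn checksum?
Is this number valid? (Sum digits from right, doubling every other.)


Luhn sum = 61
61 mod 10 = 1

Invalid (Luhn sum mod 10 = 1)


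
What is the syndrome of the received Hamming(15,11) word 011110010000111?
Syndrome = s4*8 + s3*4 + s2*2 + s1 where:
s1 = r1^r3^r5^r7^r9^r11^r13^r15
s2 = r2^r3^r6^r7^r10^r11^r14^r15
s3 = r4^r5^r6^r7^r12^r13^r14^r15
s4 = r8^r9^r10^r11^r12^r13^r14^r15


s1=0, s2=0, s3=1, s4=0

Syndrome = 4 (error at position 4)


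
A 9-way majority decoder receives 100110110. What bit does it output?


Ones: 5 out of 9
Threshold: 5

1 (5/9 voted 1)


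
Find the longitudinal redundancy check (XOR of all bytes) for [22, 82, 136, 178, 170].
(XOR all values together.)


XOR chain: 22 ^ 82 ^ 136 ^ 178 ^ 170 = 212

212


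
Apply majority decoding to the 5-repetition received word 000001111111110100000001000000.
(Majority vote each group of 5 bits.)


Groups: 00000, 11111, 11110, 10000, 00010, 00000
Majority votes: 011000

011000


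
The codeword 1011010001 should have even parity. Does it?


Number of 1s: 5

No, parity error (5 ones)


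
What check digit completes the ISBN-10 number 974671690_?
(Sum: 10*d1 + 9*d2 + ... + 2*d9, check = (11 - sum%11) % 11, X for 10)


Weighted sum: 325
325 mod 11 = 6

Check digit: 5


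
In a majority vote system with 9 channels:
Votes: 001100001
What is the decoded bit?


Ones: 3 out of 9
Threshold: 5

0 (3/9 voted 1)


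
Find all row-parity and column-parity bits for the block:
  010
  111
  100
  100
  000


Row parities: 11110
Column parities: 101

Row P: 11110, Col P: 101, Corner: 0


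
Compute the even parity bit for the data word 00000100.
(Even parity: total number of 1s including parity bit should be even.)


Number of 1s in data: 1
Parity bit: 1

1


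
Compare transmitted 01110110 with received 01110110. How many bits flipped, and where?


XOR: 00000000

0 errors (received matches sent)


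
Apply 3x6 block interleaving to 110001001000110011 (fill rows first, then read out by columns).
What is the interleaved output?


Matrix:
  110001
  001000
  110011
Read columns: 101101010000001101

101101010000001101


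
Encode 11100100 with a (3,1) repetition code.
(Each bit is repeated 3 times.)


Each bit -> 3 copies

111111111000000111000000


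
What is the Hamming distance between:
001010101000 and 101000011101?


XOR: 100010110101
Count of 1s: 6

6


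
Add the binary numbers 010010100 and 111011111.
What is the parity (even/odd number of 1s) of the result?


010010100 = 148
111011111 = 479
Sum = 627 = 1001110011
1s count = 6

even parity (6 ones in 1001110011)


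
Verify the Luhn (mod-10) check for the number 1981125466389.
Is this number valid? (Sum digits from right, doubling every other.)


Luhn sum = 66
66 mod 10 = 6

Invalid (Luhn sum mod 10 = 6)


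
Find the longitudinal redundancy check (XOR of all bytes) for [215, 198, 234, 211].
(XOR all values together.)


XOR chain: 215 ^ 198 ^ 234 ^ 211 = 40

40


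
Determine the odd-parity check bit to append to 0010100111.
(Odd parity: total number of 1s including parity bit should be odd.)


Number of 1s in data: 5
Parity bit: 0

0


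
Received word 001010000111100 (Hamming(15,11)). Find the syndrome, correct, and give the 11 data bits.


Syndrome = 6: error at position 6

Data: 11100111100 (corrected bit 6)


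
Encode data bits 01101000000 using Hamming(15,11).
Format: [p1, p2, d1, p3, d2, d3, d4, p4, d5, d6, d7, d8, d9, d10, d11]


Parity bits: p1=0, p2=1, p3=0, p4=1

010011011000000


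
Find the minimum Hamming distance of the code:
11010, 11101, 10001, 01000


Comparing all pairs, minimum distance: 2
Can detect 1 errors, correct 0 errors

2


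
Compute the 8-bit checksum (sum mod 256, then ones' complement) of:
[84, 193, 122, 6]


Sum = 405 mod 256 = 149
Complement = 106

106


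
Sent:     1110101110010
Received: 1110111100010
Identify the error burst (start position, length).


XOR: 0000010010000

Burst at position 5, length 4


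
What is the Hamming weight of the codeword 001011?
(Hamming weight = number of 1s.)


Counting 1s in 001011

3


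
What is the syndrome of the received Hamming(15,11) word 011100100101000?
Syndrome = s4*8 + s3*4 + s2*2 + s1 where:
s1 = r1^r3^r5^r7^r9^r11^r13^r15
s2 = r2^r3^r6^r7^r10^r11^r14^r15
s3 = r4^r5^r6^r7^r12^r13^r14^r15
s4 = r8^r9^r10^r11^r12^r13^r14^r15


s1=0, s2=0, s3=1, s4=0

Syndrome = 4 (error at position 4)


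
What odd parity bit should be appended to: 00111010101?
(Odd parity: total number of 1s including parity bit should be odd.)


Number of 1s in data: 6
Parity bit: 1

1


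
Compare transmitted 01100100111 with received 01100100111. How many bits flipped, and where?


XOR: 00000000000

0 errors (received matches sent)


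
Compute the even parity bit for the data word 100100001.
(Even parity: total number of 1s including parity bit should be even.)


Number of 1s in data: 3
Parity bit: 1

1


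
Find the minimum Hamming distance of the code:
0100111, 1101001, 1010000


Comparing all pairs, minimum distance: 4
Can detect 3 errors, correct 1 errors

4


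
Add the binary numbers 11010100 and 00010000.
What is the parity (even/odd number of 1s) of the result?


11010100 = 212
00010000 = 16
Sum = 228 = 11100100
1s count = 4

even parity (4 ones in 11100100)


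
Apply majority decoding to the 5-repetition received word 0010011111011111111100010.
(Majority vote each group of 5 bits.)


Groups: 00100, 11111, 01111, 11111, 00010
Majority votes: 01110

01110


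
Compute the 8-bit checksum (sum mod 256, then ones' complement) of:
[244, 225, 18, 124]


Sum = 611 mod 256 = 99
Complement = 156

156


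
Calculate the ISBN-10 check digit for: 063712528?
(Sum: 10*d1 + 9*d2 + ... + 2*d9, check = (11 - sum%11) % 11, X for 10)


Weighted sum: 185
185 mod 11 = 9

Check digit: 2


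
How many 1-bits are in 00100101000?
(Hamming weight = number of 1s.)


Counting 1s in 00100101000

3


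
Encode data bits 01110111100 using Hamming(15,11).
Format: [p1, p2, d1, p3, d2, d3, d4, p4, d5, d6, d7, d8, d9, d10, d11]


Parity bits: p1=0, p2=0, p3=1, p4=0

000111100111100


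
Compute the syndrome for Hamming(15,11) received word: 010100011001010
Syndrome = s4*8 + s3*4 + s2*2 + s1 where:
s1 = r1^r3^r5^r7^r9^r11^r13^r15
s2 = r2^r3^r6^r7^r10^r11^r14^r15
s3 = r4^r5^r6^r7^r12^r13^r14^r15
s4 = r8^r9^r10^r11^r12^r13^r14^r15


s1=1, s2=0, s3=1, s4=0

Syndrome = 5 (error at position 5)


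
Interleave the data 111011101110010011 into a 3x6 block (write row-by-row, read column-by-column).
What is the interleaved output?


Matrix:
  111011
  101110
  010011
Read columns: 110101110010111101

110101110010111101


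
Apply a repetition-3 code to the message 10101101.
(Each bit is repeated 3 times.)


Each bit -> 3 copies

111000111000111111000111


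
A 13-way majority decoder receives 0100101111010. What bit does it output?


Ones: 7 out of 13
Threshold: 7

1 (7/13 voted 1)


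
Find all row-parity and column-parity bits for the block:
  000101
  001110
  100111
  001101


Row parities: 0101
Column parities: 100001

Row P: 0101, Col P: 100001, Corner: 0


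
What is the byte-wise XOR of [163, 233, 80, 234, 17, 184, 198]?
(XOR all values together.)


XOR chain: 163 ^ 233 ^ 80 ^ 234 ^ 17 ^ 184 ^ 198 = 159

159


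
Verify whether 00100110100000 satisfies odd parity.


Number of 1s: 4

No, parity error (4 ones)


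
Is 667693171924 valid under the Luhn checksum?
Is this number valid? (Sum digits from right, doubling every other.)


Luhn sum = 60
60 mod 10 = 0

Valid (Luhn sum mod 10 = 0)


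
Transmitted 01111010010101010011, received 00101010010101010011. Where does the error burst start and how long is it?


XOR: 01010000000000000000

Burst at position 1, length 3


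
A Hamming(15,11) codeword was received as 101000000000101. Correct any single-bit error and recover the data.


Syndrome = 0: no error detected

Data: 10000000101 (no errors)


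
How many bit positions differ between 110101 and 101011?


XOR: 011110
Count of 1s: 4

4


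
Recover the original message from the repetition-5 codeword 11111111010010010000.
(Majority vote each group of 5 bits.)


Groups: 11111, 11101, 00100, 10000
Majority votes: 1100

1100


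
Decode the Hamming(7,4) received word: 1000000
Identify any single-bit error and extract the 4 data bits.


Syndrome = 1: error at position 1

Data: 0000 (corrected bit 1)


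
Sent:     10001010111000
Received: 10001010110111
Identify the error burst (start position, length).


XOR: 00000000001111

Burst at position 10, length 4


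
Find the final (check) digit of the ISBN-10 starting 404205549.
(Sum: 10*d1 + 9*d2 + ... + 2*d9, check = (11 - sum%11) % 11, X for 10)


Weighted sum: 161
161 mod 11 = 7

Check digit: 4


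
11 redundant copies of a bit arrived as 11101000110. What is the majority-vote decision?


Ones: 6 out of 11
Threshold: 6

1 (6/11 voted 1)


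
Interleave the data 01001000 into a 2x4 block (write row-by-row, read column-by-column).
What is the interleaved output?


Matrix:
  0100
  1000
Read columns: 01100000

01100000


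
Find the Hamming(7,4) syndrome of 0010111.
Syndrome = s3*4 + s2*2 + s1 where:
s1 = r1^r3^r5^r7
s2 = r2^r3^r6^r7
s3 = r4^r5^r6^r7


s1=1, s2=1, s3=1

Syndrome = 7 (error at position 7)


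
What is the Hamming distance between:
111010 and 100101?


XOR: 011111
Count of 1s: 5

5


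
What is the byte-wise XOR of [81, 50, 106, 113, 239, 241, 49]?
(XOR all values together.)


XOR chain: 81 ^ 50 ^ 106 ^ 113 ^ 239 ^ 241 ^ 49 = 87

87


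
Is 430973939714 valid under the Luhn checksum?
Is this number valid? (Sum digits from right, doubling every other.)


Luhn sum = 62
62 mod 10 = 2

Invalid (Luhn sum mod 10 = 2)


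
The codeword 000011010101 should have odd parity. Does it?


Number of 1s: 5

Yes, parity is correct (5 ones)


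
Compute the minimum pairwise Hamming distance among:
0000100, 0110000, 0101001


Comparing all pairs, minimum distance: 3
Can detect 2 errors, correct 1 errors

3


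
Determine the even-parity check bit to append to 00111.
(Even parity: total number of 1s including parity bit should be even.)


Number of 1s in data: 3
Parity bit: 1

1


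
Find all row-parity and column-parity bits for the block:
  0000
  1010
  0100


Row parities: 001
Column parities: 1110

Row P: 001, Col P: 1110, Corner: 1


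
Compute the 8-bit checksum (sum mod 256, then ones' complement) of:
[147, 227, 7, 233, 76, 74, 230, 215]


Sum = 1209 mod 256 = 185
Complement = 70

70


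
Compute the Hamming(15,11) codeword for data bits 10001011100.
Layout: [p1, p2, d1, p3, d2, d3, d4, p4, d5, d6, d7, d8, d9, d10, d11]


Parity bits: p1=0, p2=0, p3=0, p4=0

001000001011100


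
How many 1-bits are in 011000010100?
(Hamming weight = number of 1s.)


Counting 1s in 011000010100

4


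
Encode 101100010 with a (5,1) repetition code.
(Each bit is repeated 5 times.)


Each bit -> 5 copies

111110000011111111110000000000000001111100000


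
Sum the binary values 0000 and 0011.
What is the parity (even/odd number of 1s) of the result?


0000 = 0
0011 = 3
Sum = 3 = 11
1s count = 2

even parity (2 ones in 11)


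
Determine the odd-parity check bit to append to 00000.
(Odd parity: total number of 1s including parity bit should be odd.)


Number of 1s in data: 0
Parity bit: 1

1


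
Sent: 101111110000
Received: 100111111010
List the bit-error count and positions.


XOR: 001000001010

3 error(s) at position(s): 2, 8, 10


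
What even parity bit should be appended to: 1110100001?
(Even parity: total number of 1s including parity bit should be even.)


Number of 1s in data: 5
Parity bit: 1

1


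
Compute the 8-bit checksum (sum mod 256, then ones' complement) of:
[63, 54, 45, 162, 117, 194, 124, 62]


Sum = 821 mod 256 = 53
Complement = 202

202


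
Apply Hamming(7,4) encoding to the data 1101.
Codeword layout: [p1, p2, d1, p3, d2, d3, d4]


Parity bits: p1=1, p2=0, p3=0

1010101


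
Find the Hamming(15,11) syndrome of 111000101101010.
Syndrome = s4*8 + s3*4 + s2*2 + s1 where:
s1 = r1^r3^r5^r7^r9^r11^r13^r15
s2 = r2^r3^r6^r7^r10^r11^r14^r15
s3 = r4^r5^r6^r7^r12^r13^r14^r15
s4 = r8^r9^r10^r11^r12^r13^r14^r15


s1=0, s2=1, s3=1, s4=0

Syndrome = 6 (error at position 6)


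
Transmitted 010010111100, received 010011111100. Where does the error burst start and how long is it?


XOR: 000001000000

Burst at position 5, length 1


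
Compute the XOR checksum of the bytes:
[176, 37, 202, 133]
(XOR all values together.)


XOR chain: 176 ^ 37 ^ 202 ^ 133 = 218

218


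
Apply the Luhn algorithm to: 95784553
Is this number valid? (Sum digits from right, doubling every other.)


Luhn sum = 44
44 mod 10 = 4

Invalid (Luhn sum mod 10 = 4)


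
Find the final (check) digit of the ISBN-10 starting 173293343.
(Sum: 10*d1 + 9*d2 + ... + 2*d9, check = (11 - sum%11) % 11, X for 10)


Weighted sum: 210
210 mod 11 = 1

Check digit: X


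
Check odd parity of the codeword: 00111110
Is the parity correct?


Number of 1s: 5

Yes, parity is correct (5 ones)


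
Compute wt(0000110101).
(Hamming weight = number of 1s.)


Counting 1s in 0000110101

4


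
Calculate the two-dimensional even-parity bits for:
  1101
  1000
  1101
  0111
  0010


Row parities: 11111
Column parities: 1101

Row P: 11111, Col P: 1101, Corner: 1


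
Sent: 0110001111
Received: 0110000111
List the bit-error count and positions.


XOR: 0000001000

1 error(s) at position(s): 6


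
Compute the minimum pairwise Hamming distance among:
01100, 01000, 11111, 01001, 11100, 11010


Comparing all pairs, minimum distance: 1
Can detect 0 errors, correct 0 errors

1


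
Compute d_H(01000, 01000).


XOR: 00000
Count of 1s: 0

0


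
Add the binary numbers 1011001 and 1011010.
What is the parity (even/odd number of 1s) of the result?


1011001 = 89
1011010 = 90
Sum = 179 = 10110011
1s count = 5

odd parity (5 ones in 10110011)


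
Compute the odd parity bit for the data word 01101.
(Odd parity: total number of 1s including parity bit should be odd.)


Number of 1s in data: 3
Parity bit: 0

0


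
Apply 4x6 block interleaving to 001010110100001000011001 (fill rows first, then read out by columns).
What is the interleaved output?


Matrix:
  001010
  110100
  001000
  011001
Read columns: 010001011011010010000001

010001011011010010000001


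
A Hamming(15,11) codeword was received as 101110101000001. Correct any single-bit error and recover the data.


Syndrome = 2: error at position 2

Data: 11011000001 (corrected bit 2)


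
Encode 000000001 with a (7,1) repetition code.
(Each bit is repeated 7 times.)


Each bit -> 7 copies

000000000000000000000000000000000000000000000000000000001111111


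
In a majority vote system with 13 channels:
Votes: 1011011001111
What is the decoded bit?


Ones: 9 out of 13
Threshold: 7

1 (9/13 voted 1)


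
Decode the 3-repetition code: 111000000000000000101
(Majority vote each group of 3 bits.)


Groups: 111, 000, 000, 000, 000, 000, 101
Majority votes: 1000001

1000001


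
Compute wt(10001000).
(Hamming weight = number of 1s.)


Counting 1s in 10001000

2


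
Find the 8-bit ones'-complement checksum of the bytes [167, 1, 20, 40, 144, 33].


Sum = 405 mod 256 = 149
Complement = 106

106


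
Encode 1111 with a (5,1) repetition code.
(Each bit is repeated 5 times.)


Each bit -> 5 copies

11111111111111111111


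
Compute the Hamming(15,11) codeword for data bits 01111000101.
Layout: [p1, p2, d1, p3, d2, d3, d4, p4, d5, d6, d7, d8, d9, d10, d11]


Parity bits: p1=1, p2=1, p3=1, p4=1

110111111000101


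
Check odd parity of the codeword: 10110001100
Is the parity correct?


Number of 1s: 5

Yes, parity is correct (5 ones)


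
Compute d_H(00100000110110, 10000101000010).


XOR: 10100101110100
Count of 1s: 7

7


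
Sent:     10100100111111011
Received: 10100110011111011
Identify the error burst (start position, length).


XOR: 00000010100000000

Burst at position 6, length 3


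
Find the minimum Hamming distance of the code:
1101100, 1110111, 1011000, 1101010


Comparing all pairs, minimum distance: 2
Can detect 1 errors, correct 0 errors

2


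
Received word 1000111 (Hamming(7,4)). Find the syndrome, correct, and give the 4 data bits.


Syndrome = 5: error at position 5

Data: 0011 (corrected bit 5)


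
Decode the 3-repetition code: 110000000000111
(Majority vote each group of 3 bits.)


Groups: 110, 000, 000, 000, 111
Majority votes: 10001

10001


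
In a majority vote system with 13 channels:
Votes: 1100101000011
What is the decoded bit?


Ones: 6 out of 13
Threshold: 7

0 (6/13 voted 1)


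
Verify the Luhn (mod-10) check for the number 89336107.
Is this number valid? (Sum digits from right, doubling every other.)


Luhn sum = 36
36 mod 10 = 6

Invalid (Luhn sum mod 10 = 6)


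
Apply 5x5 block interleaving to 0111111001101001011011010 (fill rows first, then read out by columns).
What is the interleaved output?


Matrix:
  01111
  11001
  10100
  10110
  11010
Read columns: 0111111001101101001111000

0111111001101101001111000


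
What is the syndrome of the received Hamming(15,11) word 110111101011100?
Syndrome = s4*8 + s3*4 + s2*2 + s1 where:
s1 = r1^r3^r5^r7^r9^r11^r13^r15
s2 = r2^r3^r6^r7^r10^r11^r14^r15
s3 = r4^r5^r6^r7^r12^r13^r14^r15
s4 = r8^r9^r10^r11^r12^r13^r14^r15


s1=0, s2=0, s3=0, s4=0

Syndrome = 0 (no error)


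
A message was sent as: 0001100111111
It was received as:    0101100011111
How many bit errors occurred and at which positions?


XOR: 0100000100000

2 error(s) at position(s): 1, 7


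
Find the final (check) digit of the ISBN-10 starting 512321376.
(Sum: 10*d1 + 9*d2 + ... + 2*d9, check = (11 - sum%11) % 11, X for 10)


Weighted sum: 158
158 mod 11 = 4

Check digit: 7


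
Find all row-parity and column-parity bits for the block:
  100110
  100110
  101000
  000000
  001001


Row parities: 11000
Column parities: 100001

Row P: 11000, Col P: 100001, Corner: 0


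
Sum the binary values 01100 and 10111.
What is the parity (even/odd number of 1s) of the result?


01100 = 12
10111 = 23
Sum = 35 = 100011
1s count = 3

odd parity (3 ones in 100011)


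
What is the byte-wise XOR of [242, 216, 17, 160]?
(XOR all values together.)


XOR chain: 242 ^ 216 ^ 17 ^ 160 = 155

155


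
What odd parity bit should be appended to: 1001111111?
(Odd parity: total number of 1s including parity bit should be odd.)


Number of 1s in data: 8
Parity bit: 1

1


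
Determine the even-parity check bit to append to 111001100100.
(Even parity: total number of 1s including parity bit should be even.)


Number of 1s in data: 6
Parity bit: 0

0


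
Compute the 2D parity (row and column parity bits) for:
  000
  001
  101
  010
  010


Row parities: 01011
Column parities: 100

Row P: 01011, Col P: 100, Corner: 1


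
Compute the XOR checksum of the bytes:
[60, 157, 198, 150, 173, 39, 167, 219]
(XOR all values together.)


XOR chain: 60 ^ 157 ^ 198 ^ 150 ^ 173 ^ 39 ^ 167 ^ 219 = 7

7


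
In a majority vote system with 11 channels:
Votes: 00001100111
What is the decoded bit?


Ones: 5 out of 11
Threshold: 6

0 (5/11 voted 1)


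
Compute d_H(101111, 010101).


XOR: 111010
Count of 1s: 4

4


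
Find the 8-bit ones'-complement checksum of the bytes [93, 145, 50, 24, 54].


Sum = 366 mod 256 = 110
Complement = 145

145


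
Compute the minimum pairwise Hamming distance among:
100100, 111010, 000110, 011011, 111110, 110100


Comparing all pairs, minimum distance: 1
Can detect 0 errors, correct 0 errors

1


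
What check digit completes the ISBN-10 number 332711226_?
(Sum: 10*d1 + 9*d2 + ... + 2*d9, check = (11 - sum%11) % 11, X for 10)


Weighted sum: 159
159 mod 11 = 5

Check digit: 6


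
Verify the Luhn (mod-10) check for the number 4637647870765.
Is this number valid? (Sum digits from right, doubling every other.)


Luhn sum = 65
65 mod 10 = 5

Invalid (Luhn sum mod 10 = 5)


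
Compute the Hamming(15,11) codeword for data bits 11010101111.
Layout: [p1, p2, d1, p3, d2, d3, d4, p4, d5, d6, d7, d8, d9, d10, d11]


Parity bits: p1=1, p2=1, p3=0, p4=1

111010110101111


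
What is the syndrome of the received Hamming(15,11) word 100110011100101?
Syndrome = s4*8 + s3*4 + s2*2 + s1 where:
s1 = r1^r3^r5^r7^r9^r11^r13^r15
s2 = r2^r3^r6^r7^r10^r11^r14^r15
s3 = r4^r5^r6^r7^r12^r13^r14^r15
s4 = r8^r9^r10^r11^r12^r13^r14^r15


s1=1, s2=0, s3=0, s4=1

Syndrome = 9 (error at position 9)


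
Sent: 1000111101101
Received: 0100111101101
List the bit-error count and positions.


XOR: 1100000000000

2 error(s) at position(s): 0, 1


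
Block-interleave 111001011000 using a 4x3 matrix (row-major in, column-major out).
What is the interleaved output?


Matrix:
  111
  001
  011
  000
Read columns: 100010101110

100010101110


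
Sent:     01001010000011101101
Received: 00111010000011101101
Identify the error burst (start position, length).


XOR: 01110000000000000000

Burst at position 1, length 3


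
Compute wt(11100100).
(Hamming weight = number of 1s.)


Counting 1s in 11100100

4


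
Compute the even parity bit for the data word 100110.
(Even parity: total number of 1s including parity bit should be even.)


Number of 1s in data: 3
Parity bit: 1

1


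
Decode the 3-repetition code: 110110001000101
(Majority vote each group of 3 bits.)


Groups: 110, 110, 001, 000, 101
Majority votes: 11001

11001


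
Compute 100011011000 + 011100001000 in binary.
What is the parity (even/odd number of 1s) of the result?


100011011000 = 2264
011100001000 = 1800
Sum = 4064 = 111111100000
1s count = 7

odd parity (7 ones in 111111100000)


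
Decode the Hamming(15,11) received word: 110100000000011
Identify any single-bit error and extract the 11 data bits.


Syndrome = 6: error at position 6

Data: 00100000011 (corrected bit 6)


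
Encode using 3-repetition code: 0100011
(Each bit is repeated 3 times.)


Each bit -> 3 copies

000111000000000111111


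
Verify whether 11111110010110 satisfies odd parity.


Number of 1s: 10

No, parity error (10 ones)


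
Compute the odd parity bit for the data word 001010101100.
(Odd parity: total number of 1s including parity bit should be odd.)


Number of 1s in data: 5
Parity bit: 0

0


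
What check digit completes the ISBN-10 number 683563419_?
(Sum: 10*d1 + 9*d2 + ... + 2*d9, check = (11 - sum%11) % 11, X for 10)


Weighted sum: 279
279 mod 11 = 4

Check digit: 7


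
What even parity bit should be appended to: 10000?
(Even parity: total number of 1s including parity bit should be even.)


Number of 1s in data: 1
Parity bit: 1

1


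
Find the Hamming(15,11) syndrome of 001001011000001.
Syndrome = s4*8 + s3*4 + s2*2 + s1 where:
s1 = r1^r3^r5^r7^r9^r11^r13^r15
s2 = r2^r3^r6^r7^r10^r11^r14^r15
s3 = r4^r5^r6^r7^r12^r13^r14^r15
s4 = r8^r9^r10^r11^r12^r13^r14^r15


s1=1, s2=1, s3=0, s4=1

Syndrome = 11 (error at position 11)


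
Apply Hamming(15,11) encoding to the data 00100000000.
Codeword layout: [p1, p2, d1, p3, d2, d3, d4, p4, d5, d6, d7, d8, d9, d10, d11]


Parity bits: p1=0, p2=1, p3=1, p4=0

010101000000000


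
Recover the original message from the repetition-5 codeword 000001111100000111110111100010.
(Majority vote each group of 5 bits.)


Groups: 00000, 11111, 00000, 11111, 01111, 00010
Majority votes: 010110

010110


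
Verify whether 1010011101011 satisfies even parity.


Number of 1s: 8

Yes, parity is correct (8 ones)


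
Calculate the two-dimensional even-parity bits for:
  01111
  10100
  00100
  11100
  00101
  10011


Row parities: 001101
Column parities: 10101

Row P: 001101, Col P: 10101, Corner: 1


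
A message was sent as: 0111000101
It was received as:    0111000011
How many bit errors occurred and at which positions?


XOR: 0000000110

2 error(s) at position(s): 7, 8


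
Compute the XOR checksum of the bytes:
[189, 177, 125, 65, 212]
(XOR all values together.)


XOR chain: 189 ^ 177 ^ 125 ^ 65 ^ 212 = 228

228


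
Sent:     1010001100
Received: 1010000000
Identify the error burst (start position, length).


XOR: 0000001100

Burst at position 6, length 2


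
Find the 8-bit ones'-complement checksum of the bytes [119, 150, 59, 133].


Sum = 461 mod 256 = 205
Complement = 50

50


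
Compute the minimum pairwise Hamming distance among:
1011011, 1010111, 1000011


Comparing all pairs, minimum distance: 2
Can detect 1 errors, correct 0 errors

2


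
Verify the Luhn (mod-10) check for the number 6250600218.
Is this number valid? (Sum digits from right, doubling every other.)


Luhn sum = 21
21 mod 10 = 1

Invalid (Luhn sum mod 10 = 1)


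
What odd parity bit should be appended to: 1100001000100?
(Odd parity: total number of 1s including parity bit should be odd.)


Number of 1s in data: 4
Parity bit: 1

1


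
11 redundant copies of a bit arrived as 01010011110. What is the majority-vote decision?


Ones: 6 out of 11
Threshold: 6

1 (6/11 voted 1)


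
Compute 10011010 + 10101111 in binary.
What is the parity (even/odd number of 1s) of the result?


10011010 = 154
10101111 = 175
Sum = 329 = 101001001
1s count = 4

even parity (4 ones in 101001001)


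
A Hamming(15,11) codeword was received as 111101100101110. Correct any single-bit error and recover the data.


Syndrome = 0: no error detected

Data: 10110101110 (no errors)


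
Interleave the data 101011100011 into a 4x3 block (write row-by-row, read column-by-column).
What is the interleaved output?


Matrix:
  101
  011
  100
  011
Read columns: 101001011101

101001011101


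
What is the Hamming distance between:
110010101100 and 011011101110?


XOR: 101001000010
Count of 1s: 4

4


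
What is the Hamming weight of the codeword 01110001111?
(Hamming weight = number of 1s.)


Counting 1s in 01110001111

7


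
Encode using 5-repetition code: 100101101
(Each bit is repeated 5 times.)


Each bit -> 5 copies

111110000000000111110000011111111110000011111


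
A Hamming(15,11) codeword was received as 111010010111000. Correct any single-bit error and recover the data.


Syndrome = 0: no error detected

Data: 11000111000 (no errors)


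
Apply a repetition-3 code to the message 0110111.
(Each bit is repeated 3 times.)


Each bit -> 3 copies

000111111000111111111


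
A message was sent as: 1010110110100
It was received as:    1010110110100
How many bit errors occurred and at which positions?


XOR: 0000000000000

0 errors (received matches sent)


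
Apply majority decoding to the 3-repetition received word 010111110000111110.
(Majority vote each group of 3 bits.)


Groups: 010, 111, 110, 000, 111, 110
Majority votes: 011011

011011


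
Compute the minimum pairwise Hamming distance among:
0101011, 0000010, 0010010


Comparing all pairs, minimum distance: 1
Can detect 0 errors, correct 0 errors

1


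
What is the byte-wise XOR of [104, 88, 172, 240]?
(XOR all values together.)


XOR chain: 104 ^ 88 ^ 172 ^ 240 = 108

108


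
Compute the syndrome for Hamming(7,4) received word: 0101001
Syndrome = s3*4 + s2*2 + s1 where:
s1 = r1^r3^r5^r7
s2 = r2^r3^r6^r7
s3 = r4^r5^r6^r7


s1=1, s2=0, s3=0

Syndrome = 1 (error at position 1)


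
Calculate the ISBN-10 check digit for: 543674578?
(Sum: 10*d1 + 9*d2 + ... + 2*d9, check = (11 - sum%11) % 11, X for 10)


Weighted sum: 271
271 mod 11 = 7

Check digit: 4


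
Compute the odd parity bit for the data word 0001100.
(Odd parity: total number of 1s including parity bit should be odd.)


Number of 1s in data: 2
Parity bit: 1

1


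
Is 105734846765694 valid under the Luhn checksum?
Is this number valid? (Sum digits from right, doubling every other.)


Luhn sum = 75
75 mod 10 = 5

Invalid (Luhn sum mod 10 = 5)


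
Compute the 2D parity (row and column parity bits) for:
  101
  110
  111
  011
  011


Row parities: 00100
Column parities: 100

Row P: 00100, Col P: 100, Corner: 1


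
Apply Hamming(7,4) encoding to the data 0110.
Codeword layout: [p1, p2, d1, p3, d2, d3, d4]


Parity bits: p1=1, p2=1, p3=0

1100110


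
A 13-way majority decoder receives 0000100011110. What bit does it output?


Ones: 5 out of 13
Threshold: 7

0 (5/13 voted 1)


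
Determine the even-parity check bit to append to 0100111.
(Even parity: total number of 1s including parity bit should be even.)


Number of 1s in data: 4
Parity bit: 0

0


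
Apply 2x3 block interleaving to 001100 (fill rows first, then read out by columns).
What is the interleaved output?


Matrix:
  001
  100
Read columns: 010010

010010


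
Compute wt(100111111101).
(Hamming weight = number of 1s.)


Counting 1s in 100111111101

9


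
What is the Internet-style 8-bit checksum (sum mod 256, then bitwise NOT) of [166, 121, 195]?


Sum = 482 mod 256 = 226
Complement = 29

29


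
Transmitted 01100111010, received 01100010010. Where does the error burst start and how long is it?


XOR: 00000101000

Burst at position 5, length 3


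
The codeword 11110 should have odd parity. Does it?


Number of 1s: 4

No, parity error (4 ones)


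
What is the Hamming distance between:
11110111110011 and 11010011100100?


XOR: 00100100010111
Count of 1s: 6

6


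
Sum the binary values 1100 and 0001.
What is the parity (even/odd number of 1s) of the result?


1100 = 12
0001 = 1
Sum = 13 = 1101
1s count = 3

odd parity (3 ones in 1101)


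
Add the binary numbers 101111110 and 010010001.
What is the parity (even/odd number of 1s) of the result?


101111110 = 382
010010001 = 145
Sum = 527 = 1000001111
1s count = 5

odd parity (5 ones in 1000001111)


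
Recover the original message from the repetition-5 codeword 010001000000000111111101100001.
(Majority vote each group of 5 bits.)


Groups: 01000, 10000, 00000, 11111, 11011, 00001
Majority votes: 000110

000110


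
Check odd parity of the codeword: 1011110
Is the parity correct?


Number of 1s: 5

Yes, parity is correct (5 ones)


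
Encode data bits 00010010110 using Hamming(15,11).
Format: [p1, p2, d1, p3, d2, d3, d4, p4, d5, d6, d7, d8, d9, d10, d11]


Parity bits: p1=1, p2=1, p3=1, p4=1

110100110010110


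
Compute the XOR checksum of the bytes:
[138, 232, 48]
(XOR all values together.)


XOR chain: 138 ^ 232 ^ 48 = 82

82


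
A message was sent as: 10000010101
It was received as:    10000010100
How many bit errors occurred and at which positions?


XOR: 00000000001

1 error(s) at position(s): 10


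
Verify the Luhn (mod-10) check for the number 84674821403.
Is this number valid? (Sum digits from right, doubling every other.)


Luhn sum = 49
49 mod 10 = 9

Invalid (Luhn sum mod 10 = 9)


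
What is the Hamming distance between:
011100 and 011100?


XOR: 000000
Count of 1s: 0

0


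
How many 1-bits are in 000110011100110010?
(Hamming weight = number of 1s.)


Counting 1s in 000110011100110010

8


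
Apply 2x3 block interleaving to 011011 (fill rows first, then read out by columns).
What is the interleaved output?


Matrix:
  011
  011
Read columns: 001111

001111


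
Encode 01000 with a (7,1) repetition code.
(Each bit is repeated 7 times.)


Each bit -> 7 copies

00000001111111000000000000000000000


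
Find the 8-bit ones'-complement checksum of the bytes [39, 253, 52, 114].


Sum = 458 mod 256 = 202
Complement = 53

53


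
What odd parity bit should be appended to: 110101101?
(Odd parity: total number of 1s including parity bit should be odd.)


Number of 1s in data: 6
Parity bit: 1

1


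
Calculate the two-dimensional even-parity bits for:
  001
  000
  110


Row parities: 100
Column parities: 111

Row P: 100, Col P: 111, Corner: 1


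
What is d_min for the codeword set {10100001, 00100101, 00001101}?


Comparing all pairs, minimum distance: 2
Can detect 1 errors, correct 0 errors

2


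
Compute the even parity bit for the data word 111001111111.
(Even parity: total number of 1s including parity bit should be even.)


Number of 1s in data: 10
Parity bit: 0

0


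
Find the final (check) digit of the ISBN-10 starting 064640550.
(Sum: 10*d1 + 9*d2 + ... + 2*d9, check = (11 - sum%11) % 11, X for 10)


Weighted sum: 187
187 mod 11 = 0

Check digit: 0


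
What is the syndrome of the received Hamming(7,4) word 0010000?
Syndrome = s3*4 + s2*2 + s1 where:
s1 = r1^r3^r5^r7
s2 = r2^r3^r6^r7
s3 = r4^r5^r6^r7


s1=1, s2=1, s3=0

Syndrome = 3 (error at position 3)


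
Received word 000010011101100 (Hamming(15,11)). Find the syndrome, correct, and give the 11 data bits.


Syndrome = 15: error at position 15

Data: 01001101101 (corrected bit 15)


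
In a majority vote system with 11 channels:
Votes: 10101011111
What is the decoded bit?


Ones: 8 out of 11
Threshold: 6

1 (8/11 voted 1)


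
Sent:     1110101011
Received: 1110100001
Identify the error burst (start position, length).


XOR: 0000001010

Burst at position 6, length 3


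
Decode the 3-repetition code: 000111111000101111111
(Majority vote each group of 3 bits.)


Groups: 000, 111, 111, 000, 101, 111, 111
Majority votes: 0110111

0110111


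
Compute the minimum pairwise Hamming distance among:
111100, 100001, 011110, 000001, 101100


Comparing all pairs, minimum distance: 1
Can detect 0 errors, correct 0 errors

1


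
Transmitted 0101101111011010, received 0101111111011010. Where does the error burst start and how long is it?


XOR: 0000010000000000

Burst at position 5, length 1


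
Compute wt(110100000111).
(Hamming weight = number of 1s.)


Counting 1s in 110100000111

6


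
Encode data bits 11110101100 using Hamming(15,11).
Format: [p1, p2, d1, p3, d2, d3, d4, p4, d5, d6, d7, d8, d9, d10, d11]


Parity bits: p1=0, p2=0, p3=1, p4=1

001111110101100


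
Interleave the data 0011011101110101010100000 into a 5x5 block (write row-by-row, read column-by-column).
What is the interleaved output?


Matrix:
  00110
  11101
  11010
  10101
  00000
Read columns: 0111001100110101010001010

0111001100110101010001010


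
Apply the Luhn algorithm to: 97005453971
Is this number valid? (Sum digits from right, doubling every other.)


Luhn sum = 53
53 mod 10 = 3

Invalid (Luhn sum mod 10 = 3)


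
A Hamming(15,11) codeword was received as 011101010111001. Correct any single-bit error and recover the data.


Syndrome = 9: error at position 9

Data: 10101111001 (corrected bit 9)


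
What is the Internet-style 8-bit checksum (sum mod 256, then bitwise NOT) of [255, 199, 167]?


Sum = 621 mod 256 = 109
Complement = 146

146


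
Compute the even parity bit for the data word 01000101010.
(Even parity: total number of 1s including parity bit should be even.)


Number of 1s in data: 4
Parity bit: 0

0


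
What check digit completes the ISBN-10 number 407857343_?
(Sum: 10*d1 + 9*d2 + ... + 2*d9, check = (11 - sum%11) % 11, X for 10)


Weighted sum: 247
247 mod 11 = 5

Check digit: 6


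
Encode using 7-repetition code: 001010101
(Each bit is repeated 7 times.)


Each bit -> 7 copies

000000000000001111111000000011111110000000111111100000001111111


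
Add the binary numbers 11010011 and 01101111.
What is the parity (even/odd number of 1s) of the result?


11010011 = 211
01101111 = 111
Sum = 322 = 101000010
1s count = 3

odd parity (3 ones in 101000010)


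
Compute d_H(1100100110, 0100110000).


XOR: 1000010110
Count of 1s: 4

4


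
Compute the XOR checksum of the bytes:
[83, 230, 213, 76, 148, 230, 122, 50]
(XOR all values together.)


XOR chain: 83 ^ 230 ^ 213 ^ 76 ^ 148 ^ 230 ^ 122 ^ 50 = 22

22


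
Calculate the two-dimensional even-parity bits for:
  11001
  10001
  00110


Row parities: 100
Column parities: 01110

Row P: 100, Col P: 01110, Corner: 1


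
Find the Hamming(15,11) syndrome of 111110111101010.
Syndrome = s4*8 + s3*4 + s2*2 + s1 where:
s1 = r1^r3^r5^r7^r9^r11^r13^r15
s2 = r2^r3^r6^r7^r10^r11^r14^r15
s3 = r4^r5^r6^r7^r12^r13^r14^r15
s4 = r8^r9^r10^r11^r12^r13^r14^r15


s1=1, s2=1, s3=1, s4=1

Syndrome = 15 (error at position 15)


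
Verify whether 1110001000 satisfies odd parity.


Number of 1s: 4

No, parity error (4 ones)


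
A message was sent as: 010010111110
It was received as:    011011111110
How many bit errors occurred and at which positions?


XOR: 001001000000

2 error(s) at position(s): 2, 5


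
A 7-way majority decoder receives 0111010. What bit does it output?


Ones: 4 out of 7
Threshold: 4

1 (4/7 voted 1)


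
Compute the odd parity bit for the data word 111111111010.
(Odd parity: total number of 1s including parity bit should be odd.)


Number of 1s in data: 10
Parity bit: 1

1


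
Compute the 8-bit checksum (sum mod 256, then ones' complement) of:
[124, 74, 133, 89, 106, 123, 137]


Sum = 786 mod 256 = 18
Complement = 237

237


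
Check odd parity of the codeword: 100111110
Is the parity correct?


Number of 1s: 6

No, parity error (6 ones)


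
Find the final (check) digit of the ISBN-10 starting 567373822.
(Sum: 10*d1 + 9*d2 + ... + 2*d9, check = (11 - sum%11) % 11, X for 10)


Weighted sum: 280
280 mod 11 = 5

Check digit: 6


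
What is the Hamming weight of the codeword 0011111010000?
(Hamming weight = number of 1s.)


Counting 1s in 0011111010000

6


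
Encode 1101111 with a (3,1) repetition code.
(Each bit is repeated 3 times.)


Each bit -> 3 copies

111111000111111111111


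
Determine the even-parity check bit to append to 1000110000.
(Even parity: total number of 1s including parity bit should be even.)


Number of 1s in data: 3
Parity bit: 1

1


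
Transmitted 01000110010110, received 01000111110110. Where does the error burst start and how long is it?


XOR: 00000001100000

Burst at position 7, length 2


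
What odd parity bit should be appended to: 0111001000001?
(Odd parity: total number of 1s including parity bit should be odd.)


Number of 1s in data: 5
Parity bit: 0

0


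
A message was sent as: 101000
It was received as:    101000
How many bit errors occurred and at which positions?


XOR: 000000

0 errors (received matches sent)


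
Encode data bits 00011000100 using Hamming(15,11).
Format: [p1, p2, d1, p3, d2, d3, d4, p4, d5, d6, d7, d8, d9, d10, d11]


Parity bits: p1=1, p2=1, p3=0, p4=0

110000101000100


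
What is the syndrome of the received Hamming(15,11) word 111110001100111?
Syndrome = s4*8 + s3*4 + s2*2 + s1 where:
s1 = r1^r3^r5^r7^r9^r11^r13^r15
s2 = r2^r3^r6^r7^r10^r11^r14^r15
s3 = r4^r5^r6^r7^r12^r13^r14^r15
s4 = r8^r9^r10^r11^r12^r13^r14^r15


s1=0, s2=1, s3=1, s4=1

Syndrome = 14 (error at position 14)


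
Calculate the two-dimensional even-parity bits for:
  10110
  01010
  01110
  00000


Row parities: 1010
Column parities: 10010

Row P: 1010, Col P: 10010, Corner: 0
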